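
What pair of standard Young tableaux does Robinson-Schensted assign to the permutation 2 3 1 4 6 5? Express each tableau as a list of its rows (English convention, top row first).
P = [[1, 3, 4, 5], [2, 6]], Q = [[1, 2, 4, 5], [3, 6]]

Insert each entry of the permutation into P by Schensted row insertion, recording in Q the position of each new cell.

After inserting 2: P = [[2]].
After inserting 3: P = [[2, 3]].
After inserting 1: P = [[1, 3], [2]].
After inserting 4: P = [[1, 3, 4], [2]].
After inserting 6: P = [[1, 3, 4, 6], [2]].
After inserting 5: P = [[1, 3, 4, 5], [2, 6]].

So P = [[1, 3, 4, 5], [2, 6]], Q = [[1, 2, 4, 5], [3, 6]].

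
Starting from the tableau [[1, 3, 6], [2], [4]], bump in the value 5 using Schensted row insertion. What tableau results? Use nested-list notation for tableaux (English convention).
[[1, 3, 5], [2, 6], [4]]

In row 1, 5 replaces 6 (the leftmost entry greater than 5); 6 is bumped to row 2. 6 is appended to row 2. The new tableau is [[1, 3, 5], [2, 6], [4]].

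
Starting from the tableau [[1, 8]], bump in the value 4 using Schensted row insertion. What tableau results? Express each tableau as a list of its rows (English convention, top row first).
[[1, 4], [8]]

In row 1, 4 replaces 8 (the leftmost entry greater than 4); 8 is bumped to row 2. 8 starts a new row 2. The new tableau is [[1, 4], [8]].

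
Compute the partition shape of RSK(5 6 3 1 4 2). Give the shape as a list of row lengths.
[2, 2, 2]

Row-insert each entry into an empty tableau.

After inserting 5: P = [[5]].
After inserting 6: P = [[5, 6]].
After inserting 3: P = [[3, 6], [5]].
After inserting 1: P = [[1, 6], [3], [5]].
After inserting 4: P = [[1, 4], [3, 6], [5]].
After inserting 2: P = [[1, 2], [3, 4], [5, 6]].

The final insertion tableau P = [[1, 2], [3, 4], [5, 6]] has shape [2, 2, 2].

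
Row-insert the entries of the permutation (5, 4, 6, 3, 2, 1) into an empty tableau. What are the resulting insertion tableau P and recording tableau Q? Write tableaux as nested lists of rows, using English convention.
Insert each entry of the permutation into P by Schensted row insertion, recording in Q the position of each new cell.

Insert 5: appended to row 1. P = [[5]].
Insert 4: 4 bumps 5 from row 1; 5 starts row 2. P = [[4], [5]].
Insert 6: appended to row 1. P = [[4, 6], [5]].
Insert 3: 3 bumps 4 from row 1; 4 bumps 5 from row 2; 5 starts row 3. P = [[3, 6], [4], [5]].
Insert 2: 2 bumps 3 from row 1; 3 bumps 4 from row 2; 4 bumps 5 from row 3; 5 starts row 4. P = [[2, 6], [3], [4], [5]].
Insert 1: 1 bumps 2 from row 1; 2 bumps 3 from row 2; 3 bumps 4 from row 3; 4 bumps 5 from row 4; 5 starts row 5. P = [[1, 6], [2], [3], [4], [5]].

So P = [[1, 6], [2], [3], [4], [5]], Q = [[1, 3], [2], [4], [5], [6]].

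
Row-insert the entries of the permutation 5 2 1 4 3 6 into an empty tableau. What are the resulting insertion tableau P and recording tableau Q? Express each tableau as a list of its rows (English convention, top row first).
Insert each entry of the permutation into P by Schensted row insertion, recording in Q the position of each new cell.

Insert 5: appended to row 1. P = [[5]].
Insert 2: 2 bumps 5 from row 1; 5 starts row 2. P = [[2], [5]].
Insert 1: 1 bumps 2 from row 1; 2 bumps 5 from row 2; 5 starts row 3. P = [[1], [2], [5]].
Insert 4: appended to row 1. P = [[1, 4], [2], [5]].
Insert 3: 3 bumps 4 from row 1; 4 appends to row 2. P = [[1, 3], [2, 4], [5]].
Insert 6: appended to row 1. P = [[1, 3, 6], [2, 4], [5]].

So P = [[1, 3, 6], [2, 4], [5]], Q = [[1, 4, 6], [2, 5], [3]].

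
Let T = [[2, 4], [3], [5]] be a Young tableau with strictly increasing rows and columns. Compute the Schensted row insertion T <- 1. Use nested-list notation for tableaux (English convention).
In row 1, 1 replaces 2 (the leftmost entry greater than 1); 2 is bumped to row 2. In row 2, 2 replaces 3 (the leftmost entry greater than 2); 3 is bumped to row 3. In row 3, 3 replaces 5 (the leftmost entry greater than 3); 5 is bumped to row 4. 5 starts a new row 4. The new tableau is [[1, 4], [2], [3], [5]].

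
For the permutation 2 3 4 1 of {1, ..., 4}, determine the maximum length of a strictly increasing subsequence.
3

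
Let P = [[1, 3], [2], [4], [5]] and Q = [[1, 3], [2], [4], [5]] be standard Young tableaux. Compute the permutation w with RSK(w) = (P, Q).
Reverse RSK: for i = n, n-1, ..., 1, locate i in Q, remove the corresponding corner cell from P, and reverse-bump its entry up through P; the value ejected from row 1 is w(i).

So w = 5 2 4 3 1.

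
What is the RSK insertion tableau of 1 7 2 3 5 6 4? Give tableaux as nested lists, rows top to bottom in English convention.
Insert 1: appended to row 1. P = [[1]].
Insert 7: appended to row 1. P = [[1, 7]].
Insert 2: 2 bumps 7 from row 1; 7 starts row 2. P = [[1, 2], [7]].
Insert 3: appended to row 1. P = [[1, 2, 3], [7]].
Insert 5: appended to row 1. P = [[1, 2, 3, 5], [7]].
Insert 6: appended to row 1. P = [[1, 2, 3, 5, 6], [7]].
Insert 4: 4 bumps 5 from row 1; 5 bumps 7 from row 2; 7 starts row 3. P = [[1, 2, 3, 4, 6], [5], [7]].

So P = [[1, 2, 3, 4, 6], [5], [7]].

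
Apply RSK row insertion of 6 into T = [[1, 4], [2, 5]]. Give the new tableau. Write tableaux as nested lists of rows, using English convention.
[[1, 4, 6], [2, 5]]

6 is larger than every entry of row 1, so it is appended to row 1. The new tableau is [[1, 4, 6], [2, 5]].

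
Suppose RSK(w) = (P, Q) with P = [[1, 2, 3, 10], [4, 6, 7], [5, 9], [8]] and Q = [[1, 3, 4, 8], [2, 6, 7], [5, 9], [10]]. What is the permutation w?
8 5 6 9 1 2 7 10 4 3

Reverse the RSK construction: for i from n down to 1, find the cell of Q containing i, remove the entry at that cell from P, and reverse-bump it up through P; the value ejected from row 1 is w(i).

Step i=10: Q has 10 at row 4, column 1; remove 8 from row 4 of P and reverse-bump: 8 enters row 3 and ejects 5; 5 enters row 2 and ejects 4; 4 enters row 1 and ejects 3. So w(10) = 3. P is now [[1, 2, 4, 10], [5, 6, 7], [8, 9]].
Step i=9: Q has 9 at row 3, column 2; remove 9 from row 3 of P and reverse-bump: 9 enters row 2 and ejects 7; 7 enters row 1 and ejects 4. So w(9) = 4. P is now [[1, 2, 7, 10], [5, 6, 9], [8]].
Step i=8: Q has 8 at row 1, column 4; remove that cell from P, ejecting 10. So w(8) = 10. P is now [[1, 2, 7], [5, 6, 9], [8]].
Step i=7: Q has 7 at row 2, column 3; remove 9 from row 2 of P and reverse-bump: 9 enters row 1 and ejects 7. So w(7) = 7. P is now [[1, 2, 9], [5, 6], [8]].
Step i=6: Q has 6 at row 2, column 2; remove 6 from row 2 of P and reverse-bump: 6 enters row 1 and ejects 2. So w(6) = 2. P is now [[1, 6, 9], [5], [8]].
Step i=5: Q has 5 at row 3, column 1; remove 8 from row 3 of P and reverse-bump: 8 enters row 2 and ejects 5; 5 enters row 1 and ejects 1. So w(5) = 1. P is now [[5, 6, 9], [8]].
Step i=4: Q has 4 at row 1, column 3; remove that cell from P, ejecting 9. So w(4) = 9. P is now [[5, 6], [8]].
Step i=3: Q has 3 at row 1, column 2; remove that cell from P, ejecting 6. So w(3) = 6. P is now [[5], [8]].
Step i=2: Q has 2 at row 2, column 1; remove 8 from row 2 of P and reverse-bump: 8 enters row 1 and ejects 5. So w(2) = 5. P is now [[8]].
Step i=1: Q has 1 at row 1, column 1; remove that cell from P, ejecting 8. So w(1) = 8. P is now [].

So w = 8 5 6 9 1 2 7 10 4 3.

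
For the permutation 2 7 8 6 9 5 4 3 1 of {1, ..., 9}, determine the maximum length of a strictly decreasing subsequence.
6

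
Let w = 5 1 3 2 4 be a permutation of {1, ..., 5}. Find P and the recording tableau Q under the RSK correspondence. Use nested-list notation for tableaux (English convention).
Insert each entry of the permutation into P by Schensted row insertion, recording in Q the position of each new cell.

Insert 5: appended to row 1. P = [[5]], Q = [[1]].
Insert 1: 1 bumps 5 from row 1; 5 starts row 2. P = [[1], [5]], Q = [[1], [2]].
Insert 3: appended to row 1. P = [[1, 3], [5]], Q = [[1, 3], [2]].
Insert 2: 2 bumps 3 from row 1; 3 bumps 5 from row 2; 5 starts row 3. P = [[1, 2], [3], [5]], Q = [[1, 3], [2], [4]].
Insert 4: appended to row 1. P = [[1, 2, 4], [3], [5]], Q = [[1, 3, 5], [2], [4]].

So P = [[1, 2, 4], [3], [5]], Q = [[1, 3, 5], [2], [4]].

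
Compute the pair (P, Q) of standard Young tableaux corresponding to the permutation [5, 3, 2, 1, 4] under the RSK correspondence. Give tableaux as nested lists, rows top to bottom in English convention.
P = [[1, 4], [2], [3], [5]], Q = [[1, 5], [2], [3], [4]]

Insert each entry of the permutation into P by Schensted row insertion, recording in Q the position of each new cell.

Insert 5: appended to row 1. P = [[5]], Q = [[1]].
Insert 3: 3 bumps 5 from row 1; 5 starts row 2. P = [[3], [5]], Q = [[1], [2]].
Insert 2: 2 bumps 3 from row 1; 3 bumps 5 from row 2; 5 starts row 3. P = [[2], [3], [5]], Q = [[1], [2], [3]].
Insert 1: 1 bumps 2 from row 1; 2 bumps 3 from row 2; 3 bumps 5 from row 3; 5 starts row 4. P = [[1], [2], [3], [5]], Q = [[1], [2], [3], [4]].
Insert 4: appended to row 1. P = [[1, 4], [2], [3], [5]], Q = [[1, 5], [2], [3], [4]].

So P = [[1, 4], [2], [3], [5]], Q = [[1, 5], [2], [3], [4]].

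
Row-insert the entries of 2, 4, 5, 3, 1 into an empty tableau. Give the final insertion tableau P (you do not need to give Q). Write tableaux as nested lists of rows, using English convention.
Insert 2: appended to row 1. P = [[2]].
Insert 4: appended to row 1. P = [[2, 4]].
Insert 5: appended to row 1. P = [[2, 4, 5]].
Insert 3: 3 bumps 4 from row 1; 4 starts row 2. P = [[2, 3, 5], [4]].
Insert 1: 1 bumps 2 from row 1; 2 bumps 4 from row 2; 4 starts row 3. P = [[1, 3, 5], [2], [4]].

So P = [[1, 3, 5], [2], [4]].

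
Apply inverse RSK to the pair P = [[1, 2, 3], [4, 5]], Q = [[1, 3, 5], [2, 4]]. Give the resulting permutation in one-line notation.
Reverse the RSK construction: for i from n down to 1, find the cell of Q containing i, remove the entry at that cell from P, and reverse-bump it up through P; the value ejected from row 1 is w(i).

Step i=5: Q has 5 at row 1, column 3; remove that cell from P, ejecting 3. So w(5) = 3. P is now [[1, 2], [4, 5]].
Step i=4: Q has 4 at row 2, column 2; remove 5 from row 2 of P and reverse-bump: 5 enters row 1 and ejects 2. So w(4) = 2. P is now [[1, 5], [4]].
Step i=3: Q has 3 at row 1, column 2; remove that cell from P, ejecting 5. So w(3) = 5. P is now [[1], [4]].
Step i=2: Q has 2 at row 2, column 1; remove 4 from row 2 of P and reverse-bump: 4 enters row 1 and ejects 1. So w(2) = 1. P is now [[4]].
Step i=1: Q has 1 at row 1, column 1; remove that cell from P, ejecting 4. So w(1) = 4. P is now [].

So w = 4 1 5 2 3.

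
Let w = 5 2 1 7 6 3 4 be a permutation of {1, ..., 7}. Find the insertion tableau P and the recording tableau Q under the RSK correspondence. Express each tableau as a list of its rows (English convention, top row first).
Insert each entry of the permutation into P by Schensted row insertion, recording in Q the position of each new cell.

Insert 5: appended to row 1. P = [[5]].
Insert 2: 2 bumps 5 from row 1; 5 starts row 2. P = [[2], [5]].
Insert 1: 1 bumps 2 from row 1; 2 bumps 5 from row 2; 5 starts row 3. P = [[1], [2], [5]].
Insert 7: appended to row 1. P = [[1, 7], [2], [5]].
Insert 6: 6 bumps 7 from row 1; 7 appends to row 2. P = [[1, 6], [2, 7], [5]].
Insert 3: 3 bumps 6 from row 1; 6 bumps 7 from row 2; 7 appends to row 3. P = [[1, 3], [2, 6], [5, 7]].
Insert 4: appended to row 1. P = [[1, 3, 4], [2, 6], [5, 7]].

So P = [[1, 3, 4], [2, 6], [5, 7]], Q = [[1, 4, 7], [2, 5], [3, 6]].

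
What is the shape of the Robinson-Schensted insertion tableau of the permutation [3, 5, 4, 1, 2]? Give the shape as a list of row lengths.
[2, 2, 1]

Row-insert each entry into an empty tableau.

After inserting 3: P = [[3]].
After inserting 5: P = [[3, 5]].
After inserting 4: P = [[3, 4], [5]].
After inserting 1: P = [[1, 4], [3], [5]].
After inserting 2: P = [[1, 2], [3, 4], [5]].

The final insertion tableau P = [[1, 2], [3, 4], [5]] has shape [2, 2, 1].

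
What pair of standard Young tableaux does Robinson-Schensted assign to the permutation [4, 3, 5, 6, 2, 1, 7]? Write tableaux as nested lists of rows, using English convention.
P = [[1, 5, 6, 7], [2], [3], [4]], Q = [[1, 3, 4, 7], [2], [5], [6]]

Insert each entry of the permutation into P by Schensted row insertion, recording in Q the position of each new cell.

Insert 4: appended to row 1. P = [[4]], Q = [[1]].
Insert 3: 3 bumps 4 from row 1; 4 starts row 2. P = [[3], [4]], Q = [[1], [2]].
Insert 5: appended to row 1. P = [[3, 5], [4]], Q = [[1, 3], [2]].
Insert 6: appended to row 1. P = [[3, 5, 6], [4]], Q = [[1, 3, 4], [2]].
Insert 2: 2 bumps 3 from row 1; 3 bumps 4 from row 2; 4 starts row 3. P = [[2, 5, 6], [3], [4]], Q = [[1, 3, 4], [2], [5]].
Insert 1: 1 bumps 2 from row 1; 2 bumps 3 from row 2; 3 bumps 4 from row 3; 4 starts row 4. P = [[1, 5, 6], [2], [3], [4]], Q = [[1, 3, 4], [2], [5], [6]].
Insert 7: appended to row 1. P = [[1, 5, 6, 7], [2], [3], [4]], Q = [[1, 3, 4, 7], [2], [5], [6]].

So P = [[1, 5, 6, 7], [2], [3], [4]], Q = [[1, 3, 4, 7], [2], [5], [6]].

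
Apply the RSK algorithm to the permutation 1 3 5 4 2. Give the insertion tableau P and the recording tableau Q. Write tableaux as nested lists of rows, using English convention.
P = [[1, 2, 4], [3], [5]], Q = [[1, 2, 3], [4], [5]]

Insert each entry of the permutation into P by Schensted row insertion, recording in Q the position of each new cell.

Insert 1: appended to row 1. P = [[1]].
Insert 3: appended to row 1. P = [[1, 3]].
Insert 5: appended to row 1. P = [[1, 3, 5]].
Insert 4: 4 bumps 5 from row 1; 5 starts row 2. P = [[1, 3, 4], [5]].
Insert 2: 2 bumps 3 from row 1; 3 bumps 5 from row 2; 5 starts row 3. P = [[1, 2, 4], [3], [5]].

So P = [[1, 2, 4], [3], [5]], Q = [[1, 2, 3], [4], [5]].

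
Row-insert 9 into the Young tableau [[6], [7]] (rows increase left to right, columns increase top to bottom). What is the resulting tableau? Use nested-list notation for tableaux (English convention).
[[6, 9], [7]]

9 is larger than every entry of row 1, so it is appended to row 1. The new tableau is [[6, 9], [7]].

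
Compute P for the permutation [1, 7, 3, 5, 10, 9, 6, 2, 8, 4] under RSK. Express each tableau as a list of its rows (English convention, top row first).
P = [[1, 2, 4, 6, 8], [3, 5], [7, 9], [10]]

Insert 1: appended to row 1. P = [[1]].
Insert 7: appended to row 1. P = [[1, 7]].
Insert 3: 3 bumps 7 from row 1; 7 starts row 2. P = [[1, 3], [7]].
Insert 5: appended to row 1. P = [[1, 3, 5], [7]].
Insert 10: appended to row 1. P = [[1, 3, 5, 10], [7]].
Insert 9: 9 bumps 10 from row 1; 10 appends to row 2. P = [[1, 3, 5, 9], [7, 10]].
Insert 6: 6 bumps 9 from row 1; 9 bumps 10 from row 2; 10 starts row 3. P = [[1, 3, 5, 6], [7, 9], [10]].
Insert 2: 2 bumps 3 from row 1; 3 bumps 7 from row 2; 7 bumps 10 from row 3; 10 starts row 4. P = [[1, 2, 5, 6], [3, 9], [7], [10]].
Insert 8: appended to row 1. P = [[1, 2, 5, 6, 8], [3, 9], [7], [10]].
Insert 4: 4 bumps 5 from row 1; 5 bumps 9 from row 2; 9 appends to row 3. P = [[1, 2, 4, 6, 8], [3, 5], [7, 9], [10]].

So P = [[1, 2, 4, 6, 8], [3, 5], [7, 9], [10]].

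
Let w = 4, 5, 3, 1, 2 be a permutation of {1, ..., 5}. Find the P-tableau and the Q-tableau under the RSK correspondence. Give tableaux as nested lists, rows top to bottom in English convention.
Insert each entry of the permutation into P by Schensted row insertion, recording in Q the position of each new cell.

Insert 4: appended to row 1. P = [[4]], Q = [[1]].
Insert 5: appended to row 1. P = [[4, 5]], Q = [[1, 2]].
Insert 3: 3 bumps 4 from row 1; 4 starts row 2. P = [[3, 5], [4]], Q = [[1, 2], [3]].
Insert 1: 1 bumps 3 from row 1; 3 bumps 4 from row 2; 4 starts row 3. P = [[1, 5], [3], [4]], Q = [[1, 2], [3], [4]].
Insert 2: 2 bumps 5 from row 1; 5 appends to row 2. P = [[1, 2], [3, 5], [4]], Q = [[1, 2], [3, 5], [4]].

So P = [[1, 2], [3, 5], [4]], Q = [[1, 2], [3, 5], [4]].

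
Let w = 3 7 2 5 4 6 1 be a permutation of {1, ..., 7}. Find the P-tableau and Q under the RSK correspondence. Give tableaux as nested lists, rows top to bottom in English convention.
Insert each entry of the permutation into P by Schensted row insertion, recording in Q the position of each new cell.

Insert 3: appended to row 1. P = [[3]], Q = [[1]].
Insert 7: appended to row 1. P = [[3, 7]], Q = [[1, 2]].
Insert 2: 2 bumps 3 from row 1; 3 starts row 2. P = [[2, 7], [3]], Q = [[1, 2], [3]].
Insert 5: 5 bumps 7 from row 1; 7 appends to row 2. P = [[2, 5], [3, 7]], Q = [[1, 2], [3, 4]].
Insert 4: 4 bumps 5 from row 1; 5 bumps 7 from row 2; 7 starts row 3. P = [[2, 4], [3, 5], [7]], Q = [[1, 2], [3, 4], [5]].
Insert 6: appended to row 1. P = [[2, 4, 6], [3, 5], [7]], Q = [[1, 2, 6], [3, 4], [5]].
Insert 1: 1 bumps 2 from row 1; 2 bumps 3 from row 2; 3 bumps 7 from row 3; 7 starts row 4. P = [[1, 4, 6], [2, 5], [3], [7]], Q = [[1, 2, 6], [3, 4], [5], [7]].

So P = [[1, 4, 6], [2, 5], [3], [7]], Q = [[1, 2, 6], [3, 4], [5], [7]].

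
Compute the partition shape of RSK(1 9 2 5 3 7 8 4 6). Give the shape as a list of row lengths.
Row-insert each entry into an empty tableau.

After inserting 1: P = [[1]].
After inserting 9: P = [[1, 9]].
After inserting 2: P = [[1, 2], [9]].
After inserting 5: P = [[1, 2, 5], [9]].
After inserting 3: P = [[1, 2, 3], [5], [9]].
After inserting 7: P = [[1, 2, 3, 7], [5], [9]].
After inserting 8: P = [[1, 2, 3, 7, 8], [5], [9]].
After inserting 4: P = [[1, 2, 3, 4, 8], [5, 7], [9]].
After inserting 6: P = [[1, 2, 3, 4, 6], [5, 7, 8], [9]].

The final insertion tableau P = [[1, 2, 3, 4, 6], [5, 7, 8], [9]] has shape [5, 3, 1].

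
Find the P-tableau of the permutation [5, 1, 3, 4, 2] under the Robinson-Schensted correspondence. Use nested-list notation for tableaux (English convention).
P = [[1, 2, 4], [3], [5]]

Insert 5: appended to row 1. P = [[5]].
Insert 1: 1 bumps 5 from row 1; 5 starts row 2. P = [[1], [5]].
Insert 3: appended to row 1. P = [[1, 3], [5]].
Insert 4: appended to row 1. P = [[1, 3, 4], [5]].
Insert 2: 2 bumps 3 from row 1; 3 bumps 5 from row 2; 5 starts row 3. P = [[1, 2, 4], [3], [5]].

So P = [[1, 2, 4], [3], [5]].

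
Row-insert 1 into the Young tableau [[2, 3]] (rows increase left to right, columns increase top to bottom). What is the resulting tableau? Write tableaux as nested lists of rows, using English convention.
In row 1, 1 replaces 2 (the leftmost entry greater than 1); 2 is bumped to row 2. 2 starts a new row 2. The new tableau is [[1, 3], [2]].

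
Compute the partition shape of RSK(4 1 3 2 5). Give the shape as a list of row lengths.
RSK row insertion gives P = [[1, 2, 5], [3], [4]], which has shape [3, 1, 1].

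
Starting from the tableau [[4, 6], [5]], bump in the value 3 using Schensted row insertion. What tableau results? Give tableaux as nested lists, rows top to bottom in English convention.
In row 1, 3 replaces 4 (the leftmost entry greater than 3); 4 is bumped to row 2. In row 2, 4 replaces 5 (the leftmost entry greater than 4); 5 is bumped to row 3. 5 starts a new row 3. The new tableau is [[3, 6], [4], [5]].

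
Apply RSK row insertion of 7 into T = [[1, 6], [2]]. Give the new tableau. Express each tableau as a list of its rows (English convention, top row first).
7 is larger than every entry of row 1, so it is appended to row 1. The new tableau is [[1, 6, 7], [2]].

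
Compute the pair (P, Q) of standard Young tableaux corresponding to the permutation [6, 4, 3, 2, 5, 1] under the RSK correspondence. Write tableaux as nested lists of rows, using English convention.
Insert each entry of the permutation into P by Schensted row insertion, recording in Q the position of each new cell.

Insert 6: appended to row 1. P = [[6]].
Insert 4: 4 bumps 6 from row 1; 6 starts row 2. P = [[4], [6]].
Insert 3: 3 bumps 4 from row 1; 4 bumps 6 from row 2; 6 starts row 3. P = [[3], [4], [6]].
Insert 2: 2 bumps 3 from row 1; 3 bumps 4 from row 2; 4 bumps 6 from row 3; 6 starts row 4. P = [[2], [3], [4], [6]].
Insert 5: appended to row 1. P = [[2, 5], [3], [4], [6]].
Insert 1: 1 bumps 2 from row 1; 2 bumps 3 from row 2; 3 bumps 4 from row 3; 4 bumps 6 from row 4; 6 starts row 5. P = [[1, 5], [2], [3], [4], [6]].

So P = [[1, 5], [2], [3], [4], [6]], Q = [[1, 5], [2], [3], [4], [6]].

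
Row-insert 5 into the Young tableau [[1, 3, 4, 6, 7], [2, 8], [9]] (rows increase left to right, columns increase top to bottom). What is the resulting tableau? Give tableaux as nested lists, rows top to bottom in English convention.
[[1, 3, 4, 5, 7], [2, 6], [8], [9]]

In row 1, 5 replaces 6 (the leftmost entry greater than 5); 6 is bumped to row 2. In row 2, 6 replaces 8 (the leftmost entry greater than 6); 8 is bumped to row 3. In row 3, 8 replaces 9 (the leftmost entry greater than 8); 9 is bumped to row 4. 9 starts a new row 4. The new tableau is [[1, 3, 4, 5, 7], [2, 6], [8], [9]].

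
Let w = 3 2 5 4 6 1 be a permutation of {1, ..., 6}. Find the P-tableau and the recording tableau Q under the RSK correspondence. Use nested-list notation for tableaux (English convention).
Insert each entry of the permutation into P by Schensted row insertion, recording in Q the position of each new cell.

Insert 3: appended to row 1. P = [[3]].
Insert 2: 2 bumps 3 from row 1; 3 starts row 2. P = [[2], [3]].
Insert 5: appended to row 1. P = [[2, 5], [3]].
Insert 4: 4 bumps 5 from row 1; 5 appends to row 2. P = [[2, 4], [3, 5]].
Insert 6: appended to row 1. P = [[2, 4, 6], [3, 5]].
Insert 1: 1 bumps 2 from row 1; 2 bumps 3 from row 2; 3 starts row 3. P = [[1, 4, 6], [2, 5], [3]].

So P = [[1, 4, 6], [2, 5], [3]], Q = [[1, 3, 5], [2, 4], [6]].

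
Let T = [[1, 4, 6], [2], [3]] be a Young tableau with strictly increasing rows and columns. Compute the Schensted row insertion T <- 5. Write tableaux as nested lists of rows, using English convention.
[[1, 4, 5], [2, 6], [3]]

In row 1, 5 replaces 6 (the leftmost entry greater than 5); 6 is bumped to row 2. 6 is appended to row 2. The new tableau is [[1, 4, 5], [2, 6], [3]].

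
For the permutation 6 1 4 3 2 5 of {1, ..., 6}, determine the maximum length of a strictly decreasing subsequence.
4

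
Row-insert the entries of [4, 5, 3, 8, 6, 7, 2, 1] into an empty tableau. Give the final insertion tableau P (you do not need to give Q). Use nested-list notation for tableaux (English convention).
Insert 4: appended to row 1. P = [[4]].
Insert 5: appended to row 1. P = [[4, 5]].
Insert 3: 3 bumps 4 from row 1; 4 starts row 2. P = [[3, 5], [4]].
Insert 8: appended to row 1. P = [[3, 5, 8], [4]].
Insert 6: 6 bumps 8 from row 1; 8 appends to row 2. P = [[3, 5, 6], [4, 8]].
Insert 7: appended to row 1. P = [[3, 5, 6, 7], [4, 8]].
Insert 2: 2 bumps 3 from row 1; 3 bumps 4 from row 2; 4 starts row 3. P = [[2, 5, 6, 7], [3, 8], [4]].
Insert 1: 1 bumps 2 from row 1; 2 bumps 3 from row 2; 3 bumps 4 from row 3; 4 starts row 4. P = [[1, 5, 6, 7], [2, 8], [3], [4]].

So P = [[1, 5, 6, 7], [2, 8], [3], [4]].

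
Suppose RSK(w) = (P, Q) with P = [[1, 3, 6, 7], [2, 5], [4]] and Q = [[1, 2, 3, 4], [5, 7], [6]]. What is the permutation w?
4 5 6 7 2 1 3

Reverse the RSK construction: for i from n down to 1, find the cell of Q containing i, remove the entry at that cell from P, and reverse-bump it up through P; the value ejected from row 1 is w(i).

Step i=7: Q has 7 at row 2, column 2; remove 5 from row 2 of P and reverse-bump: 5 enters row 1 and ejects 3. So w(7) = 3. P is now [[1, 5, 6, 7], [2], [4]].
Step i=6: Q has 6 at row 3, column 1; remove 4 from row 3 of P and reverse-bump: 4 enters row 2 and ejects 2; 2 enters row 1 and ejects 1. So w(6) = 1. P is now [[2, 5, 6, 7], [4]].
Step i=5: Q has 5 at row 2, column 1; remove 4 from row 2 of P and reverse-bump: 4 enters row 1 and ejects 2. So w(5) = 2. P is now [[4, 5, 6, 7]].
Step i=4: Q has 4 at row 1, column 4; remove that cell from P, ejecting 7. So w(4) = 7. P is now [[4, 5, 6]].
Step i=3: Q has 3 at row 1, column 3; remove that cell from P, ejecting 6. So w(3) = 6. P is now [[4, 5]].
Step i=2: Q has 2 at row 1, column 2; remove that cell from P, ejecting 5. So w(2) = 5. P is now [[4]].
Step i=1: Q has 1 at row 1, column 1; remove that cell from P, ejecting 4. So w(1) = 4. P is now [].

So w = 4 5 6 7 2 1 3.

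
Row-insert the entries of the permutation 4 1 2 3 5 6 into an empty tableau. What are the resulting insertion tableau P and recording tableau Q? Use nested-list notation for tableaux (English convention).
Insert each entry of the permutation into P by Schensted row insertion, recording in Q the position of each new cell.

Insert 4: appended to row 1. P = [[4]].
Insert 1: 1 bumps 4 from row 1; 4 starts row 2. P = [[1], [4]].
Insert 2: appended to row 1. P = [[1, 2], [4]].
Insert 3: appended to row 1. P = [[1, 2, 3], [4]].
Insert 5: appended to row 1. P = [[1, 2, 3, 5], [4]].
Insert 6: appended to row 1. P = [[1, 2, 3, 5, 6], [4]].

So P = [[1, 2, 3, 5, 6], [4]], Q = [[1, 3, 4, 5, 6], [2]].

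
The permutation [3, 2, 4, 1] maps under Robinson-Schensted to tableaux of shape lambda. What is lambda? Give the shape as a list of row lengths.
Row-insert each entry into an empty tableau.

After inserting 3: P = [[3]].
After inserting 2: P = [[2], [3]].
After inserting 4: P = [[2, 4], [3]].
After inserting 1: P = [[1, 4], [2], [3]].

The final insertion tableau P = [[1, 4], [2], [3]] has shape [2, 1, 1].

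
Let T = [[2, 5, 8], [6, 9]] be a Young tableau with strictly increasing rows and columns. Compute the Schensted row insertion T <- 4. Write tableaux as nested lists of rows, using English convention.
[[2, 4, 8], [5, 9], [6]]

In row 1, 4 replaces 5 (the leftmost entry greater than 4); 5 is bumped to row 2. In row 2, 5 replaces 6 (the leftmost entry greater than 5); 6 is bumped to row 3. 6 starts a new row 3. The new tableau is [[2, 4, 8], [5, 9], [6]].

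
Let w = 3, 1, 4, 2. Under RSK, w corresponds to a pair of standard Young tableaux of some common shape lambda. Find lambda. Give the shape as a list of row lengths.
Row-insert each entry into an empty tableau.

After inserting 3: P = [[3]].
After inserting 1: P = [[1], [3]].
After inserting 4: P = [[1, 4], [3]].
After inserting 2: P = [[1, 2], [3, 4]].

The final insertion tableau P = [[1, 2], [3, 4]] has shape [2, 2].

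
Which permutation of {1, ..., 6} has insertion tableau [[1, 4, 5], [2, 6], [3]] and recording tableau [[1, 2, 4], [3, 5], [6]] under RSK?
Reverse the RSK construction: for i from n down to 1, find the cell of Q containing i, remove the entry at that cell from P, and reverse-bump it up through P; the value ejected from row 1 is w(i).

Step i=6: Q has 6 at row 3, column 1; remove 3 from row 3 of P and reverse-bump: 3 enters row 2 and ejects 2; 2 enters row 1 and ejects 1. So w(6) = 1. P is now [[2, 4, 5], [3, 6]].
Step i=5: Q has 5 at row 2, column 2; remove 6 from row 2 of P and reverse-bump: 6 enters row 1 and ejects 5. So w(5) = 5. P is now [[2, 4, 6], [3]].
Step i=4: Q has 4 at row 1, column 3; remove that cell from P, ejecting 6. So w(4) = 6. P is now [[2, 4], [3]].
Step i=3: Q has 3 at row 2, column 1; remove 3 from row 2 of P and reverse-bump: 3 enters row 1 and ejects 2. So w(3) = 2. P is now [[3, 4]].
Step i=2: Q has 2 at row 1, column 2; remove that cell from P, ejecting 4. So w(2) = 4. P is now [[3]].
Step i=1: Q has 1 at row 1, column 1; remove that cell from P, ejecting 3. So w(1) = 3. P is now [].

So w = 3 4 2 6 5 1.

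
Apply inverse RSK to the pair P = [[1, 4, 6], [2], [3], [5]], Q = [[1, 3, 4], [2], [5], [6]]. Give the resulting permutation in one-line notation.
Reverse RSK: for i = n, n-1, ..., 1, locate i in Q, remove the corresponding corner cell from P, and reverse-bump its entry up through P; the value ejected from row 1 is w(i).

So w = 5 3 4 6 2 1.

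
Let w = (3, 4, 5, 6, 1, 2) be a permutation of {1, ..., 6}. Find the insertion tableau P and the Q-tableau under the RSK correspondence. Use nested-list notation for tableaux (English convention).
P = [[1, 2, 5, 6], [3, 4]], Q = [[1, 2, 3, 4], [5, 6]]

Insert each entry of the permutation into P by Schensted row insertion, recording in Q the position of each new cell.

Insert 3: appended to row 1. P = [[3]].
Insert 4: appended to row 1. P = [[3, 4]].
Insert 5: appended to row 1. P = [[3, 4, 5]].
Insert 6: appended to row 1. P = [[3, 4, 5, 6]].
Insert 1: 1 bumps 3 from row 1; 3 starts row 2. P = [[1, 4, 5, 6], [3]].
Insert 2: 2 bumps 4 from row 1; 4 appends to row 2. P = [[1, 2, 5, 6], [3, 4]].

So P = [[1, 2, 5, 6], [3, 4]], Q = [[1, 2, 3, 4], [5, 6]].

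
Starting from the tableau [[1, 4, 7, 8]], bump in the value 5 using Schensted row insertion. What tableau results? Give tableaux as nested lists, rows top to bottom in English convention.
[[1, 4, 5, 8], [7]]

In row 1, 5 replaces 7 (the leftmost entry greater than 5); 7 is bumped to row 2. 7 starts a new row 2. The new tableau is [[1, 4, 5, 8], [7]].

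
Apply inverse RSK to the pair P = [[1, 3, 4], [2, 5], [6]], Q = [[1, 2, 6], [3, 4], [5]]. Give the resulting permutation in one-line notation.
Reverse the RSK construction: for i from n down to 1, find the cell of Q containing i, remove the entry at that cell from P, and reverse-bump it up through P; the value ejected from row 1 is w(i).

Step i=6: Q has 6 at row 1, column 3; remove that cell from P, ejecting 4. So w(6) = 4. P is now [[1, 3], [2, 5], [6]].
Step i=5: Q has 5 at row 3, column 1; remove 6 from row 3 of P and reverse-bump: 6 enters row 2 and ejects 5; 5 enters row 1 and ejects 3. So w(5) = 3. P is now [[1, 5], [2, 6]].
Step i=4: Q has 4 at row 2, column 2; remove 6 from row 2 of P and reverse-bump: 6 enters row 1 and ejects 5. So w(4) = 5. P is now [[1, 6], [2]].
Step i=3: Q has 3 at row 2, column 1; remove 2 from row 2 of P and reverse-bump: 2 enters row 1 and ejects 1. So w(3) = 1. P is now [[2, 6]].
Step i=2: Q has 2 at row 1, column 2; remove that cell from P, ejecting 6. So w(2) = 6. P is now [[2]].
Step i=1: Q has 1 at row 1, column 1; remove that cell from P, ejecting 2. So w(1) = 2. P is now [].

So w = 2 6 1 5 3 4.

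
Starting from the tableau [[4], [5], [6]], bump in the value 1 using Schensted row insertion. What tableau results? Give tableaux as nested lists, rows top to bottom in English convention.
In row 1, 1 replaces 4 (the leftmost entry greater than 1); 4 is bumped to row 2. In row 2, 4 replaces 5 (the leftmost entry greater than 4); 5 is bumped to row 3. In row 3, 5 replaces 6 (the leftmost entry greater than 5); 6 is bumped to row 4. 6 starts a new row 4. The new tableau is [[1], [4], [5], [6]].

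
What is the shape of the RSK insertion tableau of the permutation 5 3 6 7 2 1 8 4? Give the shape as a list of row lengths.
[4, 2, 1, 1]

Row-insert each entry into an empty tableau.

After inserting 5: P = [[5]].
After inserting 3: P = [[3], [5]].
After inserting 6: P = [[3, 6], [5]].
After inserting 7: P = [[3, 6, 7], [5]].
After inserting 2: P = [[2, 6, 7], [3], [5]].
After inserting 1: P = [[1, 6, 7], [2], [3], [5]].
After inserting 8: P = [[1, 6, 7, 8], [2], [3], [5]].
After inserting 4: P = [[1, 4, 7, 8], [2, 6], [3], [5]].

The final insertion tableau P = [[1, 4, 7, 8], [2, 6], [3], [5]] has shape [4, 2, 1, 1].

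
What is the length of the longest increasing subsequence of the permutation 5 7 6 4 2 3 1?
2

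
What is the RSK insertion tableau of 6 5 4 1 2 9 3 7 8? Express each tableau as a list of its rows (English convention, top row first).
Insert 6: appended to row 1. P = [[6]].
Insert 5: 5 bumps 6 from row 1; 6 starts row 2. P = [[5], [6]].
Insert 4: 4 bumps 5 from row 1; 5 bumps 6 from row 2; 6 starts row 3. P = [[4], [5], [6]].
Insert 1: 1 bumps 4 from row 1; 4 bumps 5 from row 2; 5 bumps 6 from row 3; 6 starts row 4. P = [[1], [4], [5], [6]].
Insert 2: appended to row 1. P = [[1, 2], [4], [5], [6]].
Insert 9: appended to row 1. P = [[1, 2, 9], [4], [5], [6]].
Insert 3: 3 bumps 9 from row 1; 9 appends to row 2. P = [[1, 2, 3], [4, 9], [5], [6]].
Insert 7: appended to row 1. P = [[1, 2, 3, 7], [4, 9], [5], [6]].
Insert 8: appended to row 1. P = [[1, 2, 3, 7, 8], [4, 9], [5], [6]].

So P = [[1, 2, 3, 7, 8], [4, 9], [5], [6]].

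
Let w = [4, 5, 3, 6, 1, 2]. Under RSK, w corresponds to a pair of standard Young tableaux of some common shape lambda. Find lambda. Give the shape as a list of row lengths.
[3, 2, 1]

Row-insert each entry into an empty tableau.

After inserting 4: P = [[4]].
After inserting 5: P = [[4, 5]].
After inserting 3: P = [[3, 5], [4]].
After inserting 6: P = [[3, 5, 6], [4]].
After inserting 1: P = [[1, 5, 6], [3], [4]].
After inserting 2: P = [[1, 2, 6], [3, 5], [4]].

The final insertion tableau P = [[1, 2, 6], [3, 5], [4]] has shape [3, 2, 1].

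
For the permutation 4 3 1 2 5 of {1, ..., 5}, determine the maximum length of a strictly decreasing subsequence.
3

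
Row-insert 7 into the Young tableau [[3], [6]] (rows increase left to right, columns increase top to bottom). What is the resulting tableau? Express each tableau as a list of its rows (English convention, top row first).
[[3, 7], [6]]

7 is larger than every entry of row 1, so it is appended to row 1. The new tableau is [[3, 7], [6]].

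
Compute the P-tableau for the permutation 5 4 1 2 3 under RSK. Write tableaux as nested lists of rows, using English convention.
Insert 5: appended to row 1. P = [[5]].
Insert 4: 4 bumps 5 from row 1; 5 starts row 2. P = [[4], [5]].
Insert 1: 1 bumps 4 from row 1; 4 bumps 5 from row 2; 5 starts row 3. P = [[1], [4], [5]].
Insert 2: appended to row 1. P = [[1, 2], [4], [5]].
Insert 3: appended to row 1. P = [[1, 2, 3], [4], [5]].

So P = [[1, 2, 3], [4], [5]].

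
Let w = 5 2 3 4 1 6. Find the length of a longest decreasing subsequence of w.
3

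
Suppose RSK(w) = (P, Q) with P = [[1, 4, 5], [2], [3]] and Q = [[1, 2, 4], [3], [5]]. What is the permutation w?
Reverse RSK: for i = n, n-1, ..., 1, locate i in Q, remove the corresponding corner cell from P, and reverse-bump its entry up through P; the value ejected from row 1 is w(i).

So w = 3 4 2 5 1.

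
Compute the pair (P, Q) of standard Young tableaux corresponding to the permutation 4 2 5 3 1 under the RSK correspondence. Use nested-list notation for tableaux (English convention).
P = [[1, 3], [2, 5], [4]], Q = [[1, 3], [2, 4], [5]]

Insert each entry of the permutation into P by Schensted row insertion, recording in Q the position of each new cell.

After inserting 4: P = [[4]].
After inserting 2: P = [[2], [4]].
After inserting 5: P = [[2, 5], [4]].
After inserting 3: P = [[2, 3], [4, 5]].
After inserting 1: P = [[1, 3], [2, 5], [4]].

So P = [[1, 3], [2, 5], [4]], Q = [[1, 3], [2, 4], [5]].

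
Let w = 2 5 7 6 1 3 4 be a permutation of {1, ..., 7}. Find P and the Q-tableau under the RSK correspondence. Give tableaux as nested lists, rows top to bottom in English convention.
P = [[1, 3, 4], [2, 5, 6], [7]], Q = [[1, 2, 3], [4, 6, 7], [5]]

Insert each entry of the permutation into P by Schensted row insertion, recording in Q the position of each new cell.

Insert 2: appended to row 1. P = [[2]].
Insert 5: appended to row 1. P = [[2, 5]].
Insert 7: appended to row 1. P = [[2, 5, 7]].
Insert 6: 6 bumps 7 from row 1; 7 starts row 2. P = [[2, 5, 6], [7]].
Insert 1: 1 bumps 2 from row 1; 2 bumps 7 from row 2; 7 starts row 3. P = [[1, 5, 6], [2], [7]].
Insert 3: 3 bumps 5 from row 1; 5 appends to row 2. P = [[1, 3, 6], [2, 5], [7]].
Insert 4: 4 bumps 6 from row 1; 6 appends to row 2. P = [[1, 3, 4], [2, 5, 6], [7]].

So P = [[1, 3, 4], [2, 5, 6], [7]], Q = [[1, 2, 3], [4, 6, 7], [5]].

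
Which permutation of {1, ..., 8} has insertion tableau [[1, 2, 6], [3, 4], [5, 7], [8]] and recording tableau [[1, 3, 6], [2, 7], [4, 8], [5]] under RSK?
Reverse the RSK construction: for i from n down to 1, find the cell of Q containing i, remove the entry at that cell from P, and reverse-bump it up through P; the value ejected from row 1 is w(i).

Step i=8: Q has 8 at row 3, column 2; remove 7 from row 3 of P and reverse-bump: 7 enters row 2 and ejects 4; 4 enters row 1 and ejects 2. So w(8) = 2. P is now [[1, 4, 6], [3, 7], [5], [8]].
Step i=7: Q has 7 at row 2, column 2; remove 7 from row 2 of P and reverse-bump: 7 enters row 1 and ejects 6. So w(7) = 6. P is now [[1, 4, 7], [3], [5], [8]].
Step i=6: Q has 6 at row 1, column 3; remove that cell from P, ejecting 7. So w(6) = 7. P is now [[1, 4], [3], [5], [8]].
Step i=5: Q has 5 at row 4, column 1; remove 8 from row 4 of P and reverse-bump: 8 enters row 3 and ejects 5; 5 enters row 2 and ejects 3; 3 enters row 1 and ejects 1. So w(5) = 1. P is now [[3, 4], [5], [8]].
Step i=4: Q has 4 at row 3, column 1; remove 8 from row 3 of P and reverse-bump: 8 enters row 2 and ejects 5; 5 enters row 1 and ejects 4. So w(4) = 4. P is now [[3, 5], [8]].
Step i=3: Q has 3 at row 1, column 2; remove that cell from P, ejecting 5. So w(3) = 5. P is now [[3], [8]].
Step i=2: Q has 2 at row 2, column 1; remove 8 from row 2 of P and reverse-bump: 8 enters row 1 and ejects 3. So w(2) = 3. P is now [[8]].
Step i=1: Q has 1 at row 1, column 1; remove that cell from P, ejecting 8. So w(1) = 8. P is now [].

So w = 8 3 5 4 1 7 6 2.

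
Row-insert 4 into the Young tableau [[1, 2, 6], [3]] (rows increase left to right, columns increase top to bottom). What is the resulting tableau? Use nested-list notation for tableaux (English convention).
[[1, 2, 4], [3, 6]]

In row 1, 4 replaces 6 (the leftmost entry greater than 4); 6 is bumped to row 2. 6 is appended to row 2. The new tableau is [[1, 2, 4], [3, 6]].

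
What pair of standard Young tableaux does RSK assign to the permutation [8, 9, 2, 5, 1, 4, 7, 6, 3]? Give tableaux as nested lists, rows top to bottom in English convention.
P = [[1, 3, 6], [2, 4, 7], [5, 9], [8]], Q = [[1, 2, 7], [3, 4, 8], [5, 6], [9]]

Insert each entry of the permutation into P by Schensted row insertion, recording in Q the position of each new cell.

Insert 8: appended to row 1. P = [[8]].
Insert 9: appended to row 1. P = [[8, 9]].
Insert 2: 2 bumps 8 from row 1; 8 starts row 2. P = [[2, 9], [8]].
Insert 5: 5 bumps 9 from row 1; 9 appends to row 2. P = [[2, 5], [8, 9]].
Insert 1: 1 bumps 2 from row 1; 2 bumps 8 from row 2; 8 starts row 3. P = [[1, 5], [2, 9], [8]].
Insert 4: 4 bumps 5 from row 1; 5 bumps 9 from row 2; 9 appends to row 3. P = [[1, 4], [2, 5], [8, 9]].
Insert 7: appended to row 1. P = [[1, 4, 7], [2, 5], [8, 9]].
Insert 6: 6 bumps 7 from row 1; 7 appends to row 2. P = [[1, 4, 6], [2, 5, 7], [8, 9]].
Insert 3: 3 bumps 4 from row 1; 4 bumps 5 from row 2; 5 bumps 8 from row 3; 8 starts row 4. P = [[1, 3, 6], [2, 4, 7], [5, 9], [8]].

So P = [[1, 3, 6], [2, 4, 7], [5, 9], [8]], Q = [[1, 2, 7], [3, 4, 8], [5, 6], [9]].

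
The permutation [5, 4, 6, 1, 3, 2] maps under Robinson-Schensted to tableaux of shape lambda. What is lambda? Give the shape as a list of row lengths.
[2, 2, 1, 1]

Row-insert each entry into an empty tableau.

After inserting 5: P = [[5]].
After inserting 4: P = [[4], [5]].
After inserting 6: P = [[4, 6], [5]].
After inserting 1: P = [[1, 6], [4], [5]].
After inserting 3: P = [[1, 3], [4, 6], [5]].
After inserting 2: P = [[1, 2], [3, 6], [4], [5]].

The final insertion tableau P = [[1, 2], [3, 6], [4], [5]] has shape [2, 2, 1, 1].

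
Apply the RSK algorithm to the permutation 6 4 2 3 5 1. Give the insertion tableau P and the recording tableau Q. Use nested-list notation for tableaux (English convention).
Insert each entry of the permutation into P by Schensted row insertion, recording in Q the position of each new cell.

Insert 6: appended to row 1. P = [[6]].
Insert 4: 4 bumps 6 from row 1; 6 starts row 2. P = [[4], [6]].
Insert 2: 2 bumps 4 from row 1; 4 bumps 6 from row 2; 6 starts row 3. P = [[2], [4], [6]].
Insert 3: appended to row 1. P = [[2, 3], [4], [6]].
Insert 5: appended to row 1. P = [[2, 3, 5], [4], [6]].
Insert 1: 1 bumps 2 from row 1; 2 bumps 4 from row 2; 4 bumps 6 from row 3; 6 starts row 4. P = [[1, 3, 5], [2], [4], [6]].

So P = [[1, 3, 5], [2], [4], [6]], Q = [[1, 4, 5], [2], [3], [6]].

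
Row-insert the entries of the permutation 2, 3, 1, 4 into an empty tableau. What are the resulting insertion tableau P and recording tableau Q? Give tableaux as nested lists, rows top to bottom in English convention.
Insert each entry of the permutation into P by Schensted row insertion, recording in Q the position of each new cell.

After inserting 2: P = [[2]].
After inserting 3: P = [[2, 3]].
After inserting 1: P = [[1, 3], [2]].
After inserting 4: P = [[1, 3, 4], [2]].

So P = [[1, 3, 4], [2]], Q = [[1, 2, 4], [3]].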